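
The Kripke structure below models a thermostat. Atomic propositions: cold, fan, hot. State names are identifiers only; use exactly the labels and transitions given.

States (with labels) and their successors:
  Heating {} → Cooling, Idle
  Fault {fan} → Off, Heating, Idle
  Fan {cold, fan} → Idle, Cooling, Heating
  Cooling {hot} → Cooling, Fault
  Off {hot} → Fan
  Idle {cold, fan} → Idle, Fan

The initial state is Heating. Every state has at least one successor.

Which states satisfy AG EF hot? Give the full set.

{Heating, Fault, Fan, Cooling, Off, Idle}

States satisfying EF hot: {Heating, Fault, Fan, Cooling, Off, Idle}.
States satisfying AG EF hot: {Heating, Fault, Fan, Cooling, Off, Idle}.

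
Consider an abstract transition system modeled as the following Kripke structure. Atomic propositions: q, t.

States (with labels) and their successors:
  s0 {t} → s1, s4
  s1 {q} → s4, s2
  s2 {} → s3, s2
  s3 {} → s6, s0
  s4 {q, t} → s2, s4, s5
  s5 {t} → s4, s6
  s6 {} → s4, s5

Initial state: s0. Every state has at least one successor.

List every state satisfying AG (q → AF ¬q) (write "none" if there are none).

States satisfying q → AF ¬q: {s0, s2, s3, s5, s6}.
States satisfying AG (q → AF ¬q): ∅.

none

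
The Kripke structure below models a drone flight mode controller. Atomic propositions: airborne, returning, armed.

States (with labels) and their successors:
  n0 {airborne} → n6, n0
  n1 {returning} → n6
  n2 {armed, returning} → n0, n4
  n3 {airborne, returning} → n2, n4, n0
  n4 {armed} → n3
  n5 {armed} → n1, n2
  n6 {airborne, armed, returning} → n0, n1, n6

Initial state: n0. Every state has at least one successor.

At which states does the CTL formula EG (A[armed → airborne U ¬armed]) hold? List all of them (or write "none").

States satisfying A[armed → airborne U ¬armed]: {n0, n1, n3}.
States satisfying EG (A[armed → airborne U ¬armed]): {n0, n3}.

{n0, n3}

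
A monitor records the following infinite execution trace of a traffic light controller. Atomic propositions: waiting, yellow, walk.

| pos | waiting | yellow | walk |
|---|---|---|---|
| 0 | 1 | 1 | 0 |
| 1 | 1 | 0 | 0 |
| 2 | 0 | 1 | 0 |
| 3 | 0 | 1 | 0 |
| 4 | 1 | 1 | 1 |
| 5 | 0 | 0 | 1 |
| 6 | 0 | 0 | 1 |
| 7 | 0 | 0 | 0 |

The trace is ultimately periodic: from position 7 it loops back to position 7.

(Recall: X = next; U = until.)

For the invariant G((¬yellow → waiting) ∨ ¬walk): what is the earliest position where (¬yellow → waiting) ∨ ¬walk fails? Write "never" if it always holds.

Check (¬yellow → waiting) ∨ ¬walk at each position in order: 0 ✓, 1 ✓, 2 ✓, 3 ✓, 4 ✓.
At position 5 the labels are {walk}, so (¬yellow → waiting) ∨ ¬walk is false there. This is the first violation.

5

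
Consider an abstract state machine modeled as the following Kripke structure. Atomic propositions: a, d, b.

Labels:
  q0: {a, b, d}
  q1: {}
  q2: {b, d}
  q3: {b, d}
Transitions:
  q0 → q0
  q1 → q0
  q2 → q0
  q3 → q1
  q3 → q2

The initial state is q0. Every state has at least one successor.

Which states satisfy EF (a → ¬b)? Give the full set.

States satisfying a → ¬b: {q1, q2, q3}.
States satisfying EF (a → ¬b): {q1, q2, q3}.

{q1, q2, q3}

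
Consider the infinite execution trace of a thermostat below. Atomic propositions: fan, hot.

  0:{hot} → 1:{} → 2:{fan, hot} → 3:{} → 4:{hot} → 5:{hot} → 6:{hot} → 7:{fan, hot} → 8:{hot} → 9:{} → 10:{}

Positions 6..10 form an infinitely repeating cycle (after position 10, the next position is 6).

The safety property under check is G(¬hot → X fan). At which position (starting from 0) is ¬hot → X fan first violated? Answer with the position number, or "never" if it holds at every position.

Check ¬hot → X fan at each position in order: 0 ✓, 1 ✓, 2 ✓.
At position 3 the labels are {} and the next position 4 has {hot}, so ¬hot → X fan is false there. This is the first violation.

3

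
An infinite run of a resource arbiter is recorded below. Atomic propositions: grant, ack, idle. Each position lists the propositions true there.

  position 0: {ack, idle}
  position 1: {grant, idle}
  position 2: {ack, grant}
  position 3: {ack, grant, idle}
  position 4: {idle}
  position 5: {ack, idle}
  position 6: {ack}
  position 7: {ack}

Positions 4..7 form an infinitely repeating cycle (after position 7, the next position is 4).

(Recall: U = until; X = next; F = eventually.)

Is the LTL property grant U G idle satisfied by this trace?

Walking from position 0: at position 0, G idle has not yet held and grant fails, so grant U G idle is false.

No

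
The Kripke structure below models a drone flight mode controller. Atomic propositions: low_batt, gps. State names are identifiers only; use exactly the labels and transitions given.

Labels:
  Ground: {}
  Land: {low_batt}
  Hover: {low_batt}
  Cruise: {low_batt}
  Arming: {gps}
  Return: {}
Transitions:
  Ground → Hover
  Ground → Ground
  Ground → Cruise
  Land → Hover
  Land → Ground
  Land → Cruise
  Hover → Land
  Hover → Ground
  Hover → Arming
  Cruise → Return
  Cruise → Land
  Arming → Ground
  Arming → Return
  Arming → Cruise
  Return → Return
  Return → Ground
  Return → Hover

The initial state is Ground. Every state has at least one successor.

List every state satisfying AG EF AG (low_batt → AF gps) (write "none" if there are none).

none

States satisfying EF AG (low_batt → AF gps): ∅.
States satisfying AG EF AG (low_batt → AF gps): ∅.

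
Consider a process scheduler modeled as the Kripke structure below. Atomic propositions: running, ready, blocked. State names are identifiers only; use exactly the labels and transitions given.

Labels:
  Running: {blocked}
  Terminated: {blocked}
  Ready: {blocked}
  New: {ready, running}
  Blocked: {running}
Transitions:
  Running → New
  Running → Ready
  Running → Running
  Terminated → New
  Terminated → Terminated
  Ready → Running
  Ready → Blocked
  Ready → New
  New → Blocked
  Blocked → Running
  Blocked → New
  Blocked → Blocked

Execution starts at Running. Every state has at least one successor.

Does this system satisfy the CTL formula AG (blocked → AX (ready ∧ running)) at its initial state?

Does not hold

States satisfying blocked → AX (ready ∧ running): {New, Blocked}.
States satisfying AG (blocked → AX (ready ∧ running)): ∅.
Ready is reachable from Running and violates blocked → AX (ready ∧ running), so AG fails at Running.
Running ∉ Sat(AG (blocked → AX (ready ∧ running))).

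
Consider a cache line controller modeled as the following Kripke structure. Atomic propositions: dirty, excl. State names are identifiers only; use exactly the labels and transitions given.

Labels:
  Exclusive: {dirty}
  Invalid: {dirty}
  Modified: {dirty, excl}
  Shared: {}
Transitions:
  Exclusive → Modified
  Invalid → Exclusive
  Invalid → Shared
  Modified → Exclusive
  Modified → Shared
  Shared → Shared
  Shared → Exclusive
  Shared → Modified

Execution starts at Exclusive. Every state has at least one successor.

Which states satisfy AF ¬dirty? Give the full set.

{Shared}

States satisfying ¬dirty: {Shared}.
States satisfying AF ¬dirty: {Shared}.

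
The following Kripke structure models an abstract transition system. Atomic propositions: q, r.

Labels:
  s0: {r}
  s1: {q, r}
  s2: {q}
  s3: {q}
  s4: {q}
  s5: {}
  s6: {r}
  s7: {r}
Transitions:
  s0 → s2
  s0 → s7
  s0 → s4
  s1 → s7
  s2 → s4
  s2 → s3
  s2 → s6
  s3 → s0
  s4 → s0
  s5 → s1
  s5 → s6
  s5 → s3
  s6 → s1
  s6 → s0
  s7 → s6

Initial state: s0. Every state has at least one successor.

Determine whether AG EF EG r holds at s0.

Holds

States satisfying EF EG r: {s0, s1, s2, s3, s4, s5, s6, s7}.
States satisfying AG EF EG r: {s0, s1, s2, s3, s4, s5, s6, s7}.
Every state reachable from s0 satisfies EF EG r.
s0 ∈ Sat(AG EF EG r).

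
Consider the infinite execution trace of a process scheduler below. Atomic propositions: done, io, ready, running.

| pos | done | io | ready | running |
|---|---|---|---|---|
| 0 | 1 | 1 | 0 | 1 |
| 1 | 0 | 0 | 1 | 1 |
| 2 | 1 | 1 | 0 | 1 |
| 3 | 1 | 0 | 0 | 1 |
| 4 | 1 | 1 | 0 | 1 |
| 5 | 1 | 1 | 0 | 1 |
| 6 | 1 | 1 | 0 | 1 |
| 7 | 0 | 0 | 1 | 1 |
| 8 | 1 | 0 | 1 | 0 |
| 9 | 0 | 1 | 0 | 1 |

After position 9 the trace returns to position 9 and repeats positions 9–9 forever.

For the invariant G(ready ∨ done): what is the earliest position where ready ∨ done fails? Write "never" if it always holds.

9

Check ready ∨ done at each position in order: 0 ✓, 1 ✓, 2 ✓, 3 ✓, 4 ✓, 5 ✓, 6 ✓, 7 ✓, 8 ✓.
At position 9 the labels are {io, running}, so ready ∨ done is false there. This is the first violation.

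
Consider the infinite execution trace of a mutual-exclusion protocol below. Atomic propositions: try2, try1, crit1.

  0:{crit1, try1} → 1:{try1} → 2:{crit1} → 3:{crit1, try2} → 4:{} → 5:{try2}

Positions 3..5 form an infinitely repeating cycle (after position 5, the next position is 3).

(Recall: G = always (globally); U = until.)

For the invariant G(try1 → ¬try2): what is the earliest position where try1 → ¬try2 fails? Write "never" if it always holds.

try1 → ¬try2 holds at every position 0..5, and those are all the positions the trace ever visits, so the invariant G(try1 → ¬try2) is never violated.

never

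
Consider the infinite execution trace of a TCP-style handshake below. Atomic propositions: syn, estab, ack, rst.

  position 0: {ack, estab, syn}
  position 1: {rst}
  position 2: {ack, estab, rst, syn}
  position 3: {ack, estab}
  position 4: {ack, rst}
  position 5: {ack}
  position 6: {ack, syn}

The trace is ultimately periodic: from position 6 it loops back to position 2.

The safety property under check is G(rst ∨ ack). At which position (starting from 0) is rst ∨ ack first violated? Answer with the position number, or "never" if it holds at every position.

never

rst ∨ ack holds at every position 0..6, and those are all the positions the trace ever visits, so the invariant G(rst ∨ ack) is never violated.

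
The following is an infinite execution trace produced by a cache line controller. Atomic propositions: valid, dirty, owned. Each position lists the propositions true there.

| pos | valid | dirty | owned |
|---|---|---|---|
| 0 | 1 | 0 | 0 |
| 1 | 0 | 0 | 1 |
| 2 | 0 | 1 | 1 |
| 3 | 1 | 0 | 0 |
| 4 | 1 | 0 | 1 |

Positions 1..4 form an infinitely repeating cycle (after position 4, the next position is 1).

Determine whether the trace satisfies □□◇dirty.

□◇dirty holds at every position 0..4, and those are all positions ever visited, so □□◇dirty holds.

Satisfied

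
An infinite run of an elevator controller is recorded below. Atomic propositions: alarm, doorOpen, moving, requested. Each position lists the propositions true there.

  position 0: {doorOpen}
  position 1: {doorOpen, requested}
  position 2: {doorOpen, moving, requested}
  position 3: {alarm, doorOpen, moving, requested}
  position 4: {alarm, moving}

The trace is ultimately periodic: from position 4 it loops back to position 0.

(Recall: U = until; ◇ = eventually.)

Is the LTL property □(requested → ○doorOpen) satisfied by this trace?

Does not hold

requested → ○doorOpen must hold at every position from 0 onward. It fails at position 3, so □(requested → ○doorOpen) is false.
Positions where requested holds: 1, 2, 3.
Check ○doorOpen at each: 1→ok, 2→ok, 3→fails.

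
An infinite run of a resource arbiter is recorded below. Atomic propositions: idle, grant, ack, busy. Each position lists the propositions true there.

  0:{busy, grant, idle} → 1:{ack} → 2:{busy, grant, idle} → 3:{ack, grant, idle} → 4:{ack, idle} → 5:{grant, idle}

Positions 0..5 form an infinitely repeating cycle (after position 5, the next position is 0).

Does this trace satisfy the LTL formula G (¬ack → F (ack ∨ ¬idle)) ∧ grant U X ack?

Yes

¬ack → F (ack ∨ ¬idle) holds at every position 0..5, and those are all positions ever visited, so G (¬ack → F (ack ∨ ¬idle)) holds.
Positions where ¬ack holds: 0, 2, 5.
Check F (ack ∨ ¬idle) at each: 0→ok, 2→ok, 5→ok.
Walking from position 0: X ack first holds at position 0, and grant holds at every earlier position along the way, so grant U X ack holds.
At position 0: G (¬ack → F (ack ∨ ¬idle)) is true; grant U X ack is true; so G (¬ack → F (ack ∨ ¬idle)) ∧ grant U X ack is true.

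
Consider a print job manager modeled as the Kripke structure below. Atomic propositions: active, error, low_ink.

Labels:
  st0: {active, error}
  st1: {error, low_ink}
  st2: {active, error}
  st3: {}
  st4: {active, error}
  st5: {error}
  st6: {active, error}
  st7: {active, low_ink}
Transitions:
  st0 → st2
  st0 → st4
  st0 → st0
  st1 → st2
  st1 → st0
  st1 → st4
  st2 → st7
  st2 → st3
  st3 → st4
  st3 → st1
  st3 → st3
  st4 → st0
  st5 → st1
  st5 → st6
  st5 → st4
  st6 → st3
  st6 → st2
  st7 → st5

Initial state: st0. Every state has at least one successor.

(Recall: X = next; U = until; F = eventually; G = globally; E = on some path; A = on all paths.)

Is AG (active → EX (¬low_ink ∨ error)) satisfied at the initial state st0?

States satisfying active → EX (¬low_ink ∨ error): {st0, st1, st2, st3, st4, st5, st6, st7}.
States satisfying AG (active → EX (¬low_ink ∨ error)): {st0, st1, st2, st3, st4, st5, st6, st7}.
Every state reachable from st0 satisfies active → EX (¬low_ink ∨ error).
st0 ∈ Sat(AG (active → EX (¬low_ink ∨ error))).

Yes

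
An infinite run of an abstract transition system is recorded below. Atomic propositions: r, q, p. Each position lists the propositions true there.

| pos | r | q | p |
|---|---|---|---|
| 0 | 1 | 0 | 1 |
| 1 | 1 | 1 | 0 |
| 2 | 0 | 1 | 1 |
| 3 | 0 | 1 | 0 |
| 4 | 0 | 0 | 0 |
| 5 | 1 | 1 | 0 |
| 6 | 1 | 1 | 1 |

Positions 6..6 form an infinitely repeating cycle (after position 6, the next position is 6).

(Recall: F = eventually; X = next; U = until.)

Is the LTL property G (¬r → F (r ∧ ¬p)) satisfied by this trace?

Yes

¬r → F (r ∧ ¬p) holds at every position 0..6, and those are all positions ever visited, so G (¬r → F (r ∧ ¬p)) holds.
Positions where ¬r holds: 2, 3, 4.
Check F (r ∧ ¬p) at each: 2→ok, 3→ok, 4→ok.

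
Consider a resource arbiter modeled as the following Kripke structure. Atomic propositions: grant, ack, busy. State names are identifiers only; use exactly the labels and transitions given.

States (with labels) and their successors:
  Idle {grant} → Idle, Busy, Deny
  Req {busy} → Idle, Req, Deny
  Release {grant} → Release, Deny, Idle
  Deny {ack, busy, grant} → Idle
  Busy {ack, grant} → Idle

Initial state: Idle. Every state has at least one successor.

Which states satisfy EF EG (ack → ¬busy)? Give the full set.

States satisfying EG (ack → ¬busy): {Idle, Req, Release, Busy}.
States satisfying EF EG (ack → ¬busy): {Idle, Req, Release, Deny, Busy}.

{Idle, Req, Release, Deny, Busy}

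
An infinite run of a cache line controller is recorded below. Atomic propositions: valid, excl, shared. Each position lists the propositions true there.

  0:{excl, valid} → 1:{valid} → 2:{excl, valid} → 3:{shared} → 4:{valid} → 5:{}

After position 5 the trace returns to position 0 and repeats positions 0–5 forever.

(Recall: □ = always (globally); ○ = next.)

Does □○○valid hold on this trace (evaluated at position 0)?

○○valid must hold at every position from 0 onward. It fails at position 1, so □○○valid is false.

Violated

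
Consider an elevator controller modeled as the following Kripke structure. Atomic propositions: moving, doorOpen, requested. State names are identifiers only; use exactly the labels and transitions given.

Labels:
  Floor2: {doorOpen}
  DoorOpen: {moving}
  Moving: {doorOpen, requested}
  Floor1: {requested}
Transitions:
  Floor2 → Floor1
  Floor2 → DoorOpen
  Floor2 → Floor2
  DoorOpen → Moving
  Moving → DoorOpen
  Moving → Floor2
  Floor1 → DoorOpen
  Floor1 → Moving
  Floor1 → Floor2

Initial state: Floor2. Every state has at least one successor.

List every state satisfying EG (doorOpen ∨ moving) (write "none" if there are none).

{Floor2, DoorOpen, Moving}

States satisfying doorOpen ∨ moving: {Floor2, DoorOpen, Moving}.
States satisfying EG (doorOpen ∨ moving): {Floor2, DoorOpen, Moving}.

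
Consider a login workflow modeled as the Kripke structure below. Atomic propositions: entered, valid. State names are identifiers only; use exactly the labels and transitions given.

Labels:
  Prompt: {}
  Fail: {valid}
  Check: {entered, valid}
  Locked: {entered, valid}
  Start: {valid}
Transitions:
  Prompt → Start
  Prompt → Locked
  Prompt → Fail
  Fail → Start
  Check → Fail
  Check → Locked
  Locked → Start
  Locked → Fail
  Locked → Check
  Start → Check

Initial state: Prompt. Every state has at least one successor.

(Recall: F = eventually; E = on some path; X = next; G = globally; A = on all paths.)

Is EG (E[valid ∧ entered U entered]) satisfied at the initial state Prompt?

Does not hold

States satisfying E[valid ∧ entered U entered]: {Check, Locked}.
States satisfying EG (E[valid ∧ entered U entered]): {Check, Locked}.
No suitable path/successor from Prompt witnesses the formula.
Prompt ∉ Sat(EG (E[valid ∧ entered U entered])).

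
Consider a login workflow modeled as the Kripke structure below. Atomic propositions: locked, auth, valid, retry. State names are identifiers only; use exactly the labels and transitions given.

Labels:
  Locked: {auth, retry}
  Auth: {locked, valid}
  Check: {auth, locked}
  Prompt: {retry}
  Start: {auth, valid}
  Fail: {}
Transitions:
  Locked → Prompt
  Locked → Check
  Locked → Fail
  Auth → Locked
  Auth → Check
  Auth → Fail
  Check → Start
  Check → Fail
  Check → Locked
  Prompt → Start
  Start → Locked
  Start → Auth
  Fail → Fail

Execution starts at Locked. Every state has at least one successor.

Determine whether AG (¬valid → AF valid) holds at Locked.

States satisfying ¬valid → AF valid: {Auth, Prompt, Start}.
States satisfying AG (¬valid → AF valid): ∅.
Check is reachable from Locked and violates ¬valid → AF valid, so AG fails at Locked.
Locked ∉ Sat(AG (¬valid → AF valid)).

No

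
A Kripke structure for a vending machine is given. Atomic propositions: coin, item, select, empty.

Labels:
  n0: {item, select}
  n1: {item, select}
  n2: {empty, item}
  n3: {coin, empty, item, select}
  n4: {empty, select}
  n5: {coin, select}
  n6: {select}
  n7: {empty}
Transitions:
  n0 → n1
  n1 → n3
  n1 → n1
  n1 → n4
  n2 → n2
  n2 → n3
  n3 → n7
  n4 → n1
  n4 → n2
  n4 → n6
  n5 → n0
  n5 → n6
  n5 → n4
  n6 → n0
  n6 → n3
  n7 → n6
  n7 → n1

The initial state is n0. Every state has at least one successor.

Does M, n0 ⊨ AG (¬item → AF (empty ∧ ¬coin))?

States satisfying ¬item → AF (empty ∧ ¬coin): {n0, n1, n2, n3, n4, n7}.
States satisfying AG (¬item → AF (empty ∧ ¬coin)): ∅.
n6 is reachable from n0 and violates ¬item → AF (empty ∧ ¬coin), so AG fails at n0.
n0 ∉ Sat(AG (¬item → AF (empty ∧ ¬coin))).

Does not hold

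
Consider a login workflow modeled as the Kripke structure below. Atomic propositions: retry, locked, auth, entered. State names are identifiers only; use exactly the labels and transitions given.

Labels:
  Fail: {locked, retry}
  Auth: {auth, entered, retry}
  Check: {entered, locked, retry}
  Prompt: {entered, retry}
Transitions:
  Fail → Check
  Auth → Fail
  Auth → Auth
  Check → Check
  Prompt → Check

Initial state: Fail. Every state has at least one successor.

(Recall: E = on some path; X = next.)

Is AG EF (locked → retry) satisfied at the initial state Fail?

States satisfying EF (locked → retry): {Fail, Auth, Check, Prompt}.
States satisfying AG EF (locked → retry): {Fail, Auth, Check, Prompt}.
Every state reachable from Fail satisfies EF (locked → retry).
Fail ∈ Sat(AG EF (locked → retry)).

Yes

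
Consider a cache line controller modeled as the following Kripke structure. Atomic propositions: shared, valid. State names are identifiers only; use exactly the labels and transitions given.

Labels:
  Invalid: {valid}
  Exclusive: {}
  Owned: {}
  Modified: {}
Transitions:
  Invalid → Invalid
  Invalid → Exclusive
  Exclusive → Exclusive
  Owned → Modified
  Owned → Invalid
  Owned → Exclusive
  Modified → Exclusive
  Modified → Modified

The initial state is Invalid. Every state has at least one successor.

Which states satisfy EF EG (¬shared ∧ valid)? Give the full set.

{Invalid, Owned}

States satisfying EG (¬shared ∧ valid): {Invalid}.
States satisfying EF EG (¬shared ∧ valid): {Invalid, Owned}.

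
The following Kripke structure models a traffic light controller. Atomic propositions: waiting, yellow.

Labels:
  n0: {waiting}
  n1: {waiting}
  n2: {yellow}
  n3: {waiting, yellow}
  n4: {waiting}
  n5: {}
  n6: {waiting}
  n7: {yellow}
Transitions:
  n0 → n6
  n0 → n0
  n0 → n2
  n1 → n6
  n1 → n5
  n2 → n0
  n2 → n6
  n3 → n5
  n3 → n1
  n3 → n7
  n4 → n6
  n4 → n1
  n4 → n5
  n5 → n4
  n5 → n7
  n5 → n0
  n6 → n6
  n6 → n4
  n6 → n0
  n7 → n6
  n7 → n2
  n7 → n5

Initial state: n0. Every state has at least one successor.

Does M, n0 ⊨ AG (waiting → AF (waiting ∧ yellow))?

No

States satisfying waiting → AF (waiting ∧ yellow): {n2, n3, n5, n7}.
States satisfying AG (waiting → AF (waiting ∧ yellow)): ∅.
n0 is reachable from n0 and violates waiting → AF (waiting ∧ yellow), so AG fails at n0.
n0 ∉ Sat(AG (waiting → AF (waiting ∧ yellow))).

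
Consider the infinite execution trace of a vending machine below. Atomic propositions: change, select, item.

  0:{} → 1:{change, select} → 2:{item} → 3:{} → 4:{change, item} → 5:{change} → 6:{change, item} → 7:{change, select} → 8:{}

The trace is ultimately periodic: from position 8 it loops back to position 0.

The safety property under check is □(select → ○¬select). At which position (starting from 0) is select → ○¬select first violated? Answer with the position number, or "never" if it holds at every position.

select → ○¬select holds at every position 0..8, and those are all the positions the trace ever visits, so the invariant □(select → ○¬select) is never violated.

never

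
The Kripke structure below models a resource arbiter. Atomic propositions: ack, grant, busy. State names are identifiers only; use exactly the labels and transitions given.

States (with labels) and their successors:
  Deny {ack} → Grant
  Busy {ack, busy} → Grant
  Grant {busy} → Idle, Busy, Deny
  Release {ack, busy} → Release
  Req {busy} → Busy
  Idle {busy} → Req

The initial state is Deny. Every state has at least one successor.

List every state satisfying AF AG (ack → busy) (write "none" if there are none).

States satisfying AG (ack → busy): {Release}.
States satisfying AF AG (ack → busy): {Release}.

{Release}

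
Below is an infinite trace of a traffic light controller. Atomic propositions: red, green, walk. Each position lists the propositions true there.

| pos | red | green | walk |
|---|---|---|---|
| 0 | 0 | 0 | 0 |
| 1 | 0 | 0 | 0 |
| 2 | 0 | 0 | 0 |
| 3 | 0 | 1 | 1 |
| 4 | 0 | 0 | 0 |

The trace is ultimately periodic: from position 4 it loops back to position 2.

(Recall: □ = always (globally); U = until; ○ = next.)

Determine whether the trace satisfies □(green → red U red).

Violated

green → red U red must hold at every position from 0 onward. It fails at position 3, so □(green → red U red) is false.
Positions where green holds: 3.
Check red U red at each: 3→fails.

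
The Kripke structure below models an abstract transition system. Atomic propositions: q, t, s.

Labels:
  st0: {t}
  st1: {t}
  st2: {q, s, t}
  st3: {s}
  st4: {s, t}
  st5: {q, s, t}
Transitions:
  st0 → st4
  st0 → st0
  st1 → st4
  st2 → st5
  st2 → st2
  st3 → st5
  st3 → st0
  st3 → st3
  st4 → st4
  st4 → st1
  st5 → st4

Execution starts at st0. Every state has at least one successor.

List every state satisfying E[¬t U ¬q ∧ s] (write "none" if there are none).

States satisfying ¬t: {st3}.
States satisfying ¬q ∧ s: {st3, st4}.
States satisfying E[¬t U ¬q ∧ s]: {st3, st4}.

{st3, st4}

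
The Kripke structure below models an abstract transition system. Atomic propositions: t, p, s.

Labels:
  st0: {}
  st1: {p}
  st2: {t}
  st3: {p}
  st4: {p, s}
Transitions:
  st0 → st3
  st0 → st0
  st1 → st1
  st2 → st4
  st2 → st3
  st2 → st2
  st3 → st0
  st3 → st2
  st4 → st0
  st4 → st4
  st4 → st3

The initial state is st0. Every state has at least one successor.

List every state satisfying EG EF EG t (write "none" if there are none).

States satisfying EF EG t: {st0, st2, st3, st4}.
States satisfying EG EF EG t: {st0, st2, st3, st4}.

{st0, st2, st3, st4}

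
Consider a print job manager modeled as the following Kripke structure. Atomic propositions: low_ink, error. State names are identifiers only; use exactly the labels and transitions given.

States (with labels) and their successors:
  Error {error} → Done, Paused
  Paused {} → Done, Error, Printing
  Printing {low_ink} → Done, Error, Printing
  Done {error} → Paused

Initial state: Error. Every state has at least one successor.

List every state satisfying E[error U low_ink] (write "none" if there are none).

{Printing}

States satisfying error: {Error, Done}.
States satisfying low_ink: {Printing}.
States satisfying E[error U low_ink]: {Printing}.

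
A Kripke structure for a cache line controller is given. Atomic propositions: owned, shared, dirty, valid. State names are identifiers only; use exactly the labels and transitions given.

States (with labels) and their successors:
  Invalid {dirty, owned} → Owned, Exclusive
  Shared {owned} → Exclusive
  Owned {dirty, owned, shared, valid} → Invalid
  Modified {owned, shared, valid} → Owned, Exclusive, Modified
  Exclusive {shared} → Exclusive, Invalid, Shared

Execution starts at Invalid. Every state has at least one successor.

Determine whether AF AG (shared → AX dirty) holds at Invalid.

No

States satisfying AG (shared → AX dirty): ∅.
States satisfying AF AG (shared → AX dirty): ∅.
There is a path from Invalid along which AG (shared → AX dirty) never holds.
Invalid ∉ Sat(AF AG (shared → AX dirty)).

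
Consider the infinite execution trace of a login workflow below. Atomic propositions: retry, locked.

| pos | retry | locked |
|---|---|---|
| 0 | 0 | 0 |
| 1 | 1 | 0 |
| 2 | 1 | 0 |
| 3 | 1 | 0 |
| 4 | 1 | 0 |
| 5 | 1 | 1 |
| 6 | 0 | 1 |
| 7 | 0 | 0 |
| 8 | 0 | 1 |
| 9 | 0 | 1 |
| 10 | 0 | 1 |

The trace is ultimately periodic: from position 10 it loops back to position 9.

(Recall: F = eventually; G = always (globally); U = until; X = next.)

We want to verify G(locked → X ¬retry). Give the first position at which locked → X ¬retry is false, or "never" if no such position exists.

locked → X ¬retry holds at every position 0..10, and those are all the positions the trace ever visits, so the invariant G(locked → X ¬retry) is never violated.

never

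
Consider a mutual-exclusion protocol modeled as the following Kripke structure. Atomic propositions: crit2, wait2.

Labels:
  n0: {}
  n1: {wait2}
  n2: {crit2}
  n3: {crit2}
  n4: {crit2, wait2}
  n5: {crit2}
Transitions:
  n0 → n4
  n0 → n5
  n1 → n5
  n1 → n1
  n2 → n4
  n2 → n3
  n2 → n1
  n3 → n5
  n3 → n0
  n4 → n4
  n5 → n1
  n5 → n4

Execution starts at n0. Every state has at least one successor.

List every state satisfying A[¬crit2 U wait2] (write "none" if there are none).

{n1, n4}

States satisfying ¬crit2: {n0, n1}.
States satisfying wait2: {n1, n4}.
States satisfying A[¬crit2 U wait2]: {n1, n4}.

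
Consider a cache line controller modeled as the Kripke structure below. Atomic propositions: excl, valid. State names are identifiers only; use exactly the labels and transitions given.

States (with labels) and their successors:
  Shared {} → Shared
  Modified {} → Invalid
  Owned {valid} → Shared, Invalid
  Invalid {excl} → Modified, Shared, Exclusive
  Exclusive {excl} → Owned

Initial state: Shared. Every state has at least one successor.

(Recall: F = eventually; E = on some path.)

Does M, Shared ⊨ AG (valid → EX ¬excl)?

States satisfying valid → EX ¬excl: {Shared, Modified, Owned, Invalid, Exclusive}.
States satisfying AG (valid → EX ¬excl): {Shared, Modified, Owned, Invalid, Exclusive}.
Every state reachable from Shared satisfies valid → EX ¬excl.
Shared ∈ Sat(AG (valid → EX ¬excl)).

Satisfied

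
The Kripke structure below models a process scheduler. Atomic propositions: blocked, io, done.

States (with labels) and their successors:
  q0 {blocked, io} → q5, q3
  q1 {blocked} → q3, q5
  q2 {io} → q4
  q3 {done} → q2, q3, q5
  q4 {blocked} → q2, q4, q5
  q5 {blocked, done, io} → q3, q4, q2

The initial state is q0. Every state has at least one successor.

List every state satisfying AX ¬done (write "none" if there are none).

{q2}

States satisfying ¬done: {q0, q1, q2, q4}.
States satisfying AX ¬done: {q2}.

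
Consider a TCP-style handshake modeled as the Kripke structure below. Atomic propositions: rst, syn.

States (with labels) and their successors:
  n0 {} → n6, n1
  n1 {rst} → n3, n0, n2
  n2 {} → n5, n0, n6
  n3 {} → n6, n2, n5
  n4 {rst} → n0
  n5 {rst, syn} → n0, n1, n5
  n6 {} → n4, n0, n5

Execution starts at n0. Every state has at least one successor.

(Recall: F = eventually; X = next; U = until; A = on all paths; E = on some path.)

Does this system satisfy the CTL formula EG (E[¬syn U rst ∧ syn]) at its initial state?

States satisfying E[¬syn U rst ∧ syn]: {n0, n1, n2, n3, n4, n5, n6}.
States satisfying EG (E[¬syn U rst ∧ syn]): {n0, n1, n2, n3, n4, n5, n6}.
n0 ∈ Sat(EG (E[¬syn U rst ∧ syn])).

Holds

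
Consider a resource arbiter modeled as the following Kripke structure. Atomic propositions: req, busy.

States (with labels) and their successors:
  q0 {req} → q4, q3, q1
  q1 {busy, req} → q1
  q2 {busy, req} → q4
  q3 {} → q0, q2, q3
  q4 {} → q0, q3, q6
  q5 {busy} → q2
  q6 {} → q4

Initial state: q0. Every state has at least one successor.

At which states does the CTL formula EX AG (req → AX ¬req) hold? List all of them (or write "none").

none

States satisfying AG (req → AX ¬req): ∅.
States satisfying EX AG (req → AX ¬req): ∅.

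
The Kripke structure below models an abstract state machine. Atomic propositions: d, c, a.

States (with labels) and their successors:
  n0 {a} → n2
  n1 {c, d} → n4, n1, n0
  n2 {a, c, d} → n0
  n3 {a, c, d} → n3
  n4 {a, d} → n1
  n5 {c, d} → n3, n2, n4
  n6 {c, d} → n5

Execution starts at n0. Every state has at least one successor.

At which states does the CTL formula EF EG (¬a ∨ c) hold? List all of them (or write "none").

{n1, n3, n4, n5, n6}

States satisfying EG (¬a ∨ c): {n1, n3, n5, n6}.
States satisfying EF EG (¬a ∨ c): {n1, n3, n4, n5, n6}.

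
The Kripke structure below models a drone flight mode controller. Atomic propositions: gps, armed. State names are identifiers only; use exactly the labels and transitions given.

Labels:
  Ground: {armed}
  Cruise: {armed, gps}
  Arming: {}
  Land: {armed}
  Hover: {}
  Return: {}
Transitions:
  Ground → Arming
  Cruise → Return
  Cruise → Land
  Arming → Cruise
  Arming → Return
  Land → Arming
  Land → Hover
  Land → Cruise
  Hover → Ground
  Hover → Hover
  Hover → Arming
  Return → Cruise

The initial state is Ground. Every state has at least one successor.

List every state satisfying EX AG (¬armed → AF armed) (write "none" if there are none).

States satisfying AG (¬armed → AF armed): ∅.
States satisfying EX AG (¬armed → AF armed): ∅.

none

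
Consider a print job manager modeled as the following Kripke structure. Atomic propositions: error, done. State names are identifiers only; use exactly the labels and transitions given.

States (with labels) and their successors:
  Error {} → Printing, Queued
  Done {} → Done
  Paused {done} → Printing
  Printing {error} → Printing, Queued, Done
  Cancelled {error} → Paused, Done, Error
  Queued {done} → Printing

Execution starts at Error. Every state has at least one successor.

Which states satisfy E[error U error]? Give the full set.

{Printing, Cancelled}

States satisfying error: {Printing, Cancelled}.
States satisfying E[error U error]: {Printing, Cancelled}.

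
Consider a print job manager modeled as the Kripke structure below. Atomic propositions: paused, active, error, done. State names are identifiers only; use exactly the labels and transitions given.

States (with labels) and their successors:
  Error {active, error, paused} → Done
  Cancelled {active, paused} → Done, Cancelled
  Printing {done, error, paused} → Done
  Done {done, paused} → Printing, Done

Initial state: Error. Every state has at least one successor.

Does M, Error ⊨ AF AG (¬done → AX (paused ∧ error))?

States satisfying AG (¬done → AX (paused ∧ error)): {Printing, Done}.
States satisfying AF AG (¬done → AX (paused ∧ error)): {Error, Printing, Done}.
Error ∈ Sat(AF AG (¬done → AX (paused ∧ error))).

Holds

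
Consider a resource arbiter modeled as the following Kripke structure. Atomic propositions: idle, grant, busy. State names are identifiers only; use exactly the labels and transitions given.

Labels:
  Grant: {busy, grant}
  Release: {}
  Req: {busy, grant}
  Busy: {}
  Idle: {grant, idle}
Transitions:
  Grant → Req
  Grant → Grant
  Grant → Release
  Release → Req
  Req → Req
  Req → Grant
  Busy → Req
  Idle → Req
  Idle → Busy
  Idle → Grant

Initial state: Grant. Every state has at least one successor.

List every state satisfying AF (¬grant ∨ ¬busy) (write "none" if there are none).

States satisfying ¬grant ∨ ¬busy: {Release, Busy, Idle}.
States satisfying AF (¬grant ∨ ¬busy): {Release, Busy, Idle}.

{Release, Busy, Idle}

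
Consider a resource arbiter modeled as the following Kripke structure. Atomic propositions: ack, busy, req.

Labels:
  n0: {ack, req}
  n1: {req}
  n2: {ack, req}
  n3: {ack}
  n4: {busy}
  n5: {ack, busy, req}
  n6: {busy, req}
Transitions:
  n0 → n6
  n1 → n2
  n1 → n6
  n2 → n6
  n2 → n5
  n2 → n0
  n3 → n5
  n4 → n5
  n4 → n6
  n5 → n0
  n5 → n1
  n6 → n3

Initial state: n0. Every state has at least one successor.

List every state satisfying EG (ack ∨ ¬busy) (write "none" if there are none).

{n1, n2, n3, n5}

States satisfying ack ∨ ¬busy: {n0, n1, n2, n3, n5}.
States satisfying EG (ack ∨ ¬busy): {n1, n2, n3, n5}.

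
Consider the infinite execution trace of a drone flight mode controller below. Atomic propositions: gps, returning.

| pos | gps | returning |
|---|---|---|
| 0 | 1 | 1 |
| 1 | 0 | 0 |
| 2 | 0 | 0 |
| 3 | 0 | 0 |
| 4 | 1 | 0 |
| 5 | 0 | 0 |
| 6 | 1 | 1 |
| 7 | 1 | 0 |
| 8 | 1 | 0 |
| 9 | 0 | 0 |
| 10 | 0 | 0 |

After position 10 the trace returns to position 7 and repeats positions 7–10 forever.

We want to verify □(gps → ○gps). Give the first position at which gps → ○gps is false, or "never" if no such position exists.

At position 0 the labels are {gps, returning} and the next position 1 has {}, so gps → ○gps is false there. This is the first violation.

0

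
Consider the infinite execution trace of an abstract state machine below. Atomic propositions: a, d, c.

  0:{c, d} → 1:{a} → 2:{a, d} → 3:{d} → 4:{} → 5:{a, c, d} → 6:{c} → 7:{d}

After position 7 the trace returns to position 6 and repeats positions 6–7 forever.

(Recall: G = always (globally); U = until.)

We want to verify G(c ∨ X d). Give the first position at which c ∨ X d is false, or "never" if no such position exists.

Check c ∨ X d at each position in order: 0 ✓, 1 ✓, 2 ✓.
At position 3 the labels are {d} and the next position 4 has {}, so c ∨ X d is false there. This is the first violation.

3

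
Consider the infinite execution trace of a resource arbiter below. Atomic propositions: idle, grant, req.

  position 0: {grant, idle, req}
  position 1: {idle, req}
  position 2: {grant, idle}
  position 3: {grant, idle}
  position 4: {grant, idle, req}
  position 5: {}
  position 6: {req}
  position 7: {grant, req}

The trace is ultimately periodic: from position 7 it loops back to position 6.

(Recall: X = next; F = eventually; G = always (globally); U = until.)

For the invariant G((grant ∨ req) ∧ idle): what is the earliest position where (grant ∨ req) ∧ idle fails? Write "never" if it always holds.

Check (grant ∨ req) ∧ idle at each position in order: 0 ✓, 1 ✓, 2 ✓, 3 ✓, 4 ✓.
At position 5 the labels are {}, so (grant ∨ req) ∧ idle is false there. This is the first violation.

5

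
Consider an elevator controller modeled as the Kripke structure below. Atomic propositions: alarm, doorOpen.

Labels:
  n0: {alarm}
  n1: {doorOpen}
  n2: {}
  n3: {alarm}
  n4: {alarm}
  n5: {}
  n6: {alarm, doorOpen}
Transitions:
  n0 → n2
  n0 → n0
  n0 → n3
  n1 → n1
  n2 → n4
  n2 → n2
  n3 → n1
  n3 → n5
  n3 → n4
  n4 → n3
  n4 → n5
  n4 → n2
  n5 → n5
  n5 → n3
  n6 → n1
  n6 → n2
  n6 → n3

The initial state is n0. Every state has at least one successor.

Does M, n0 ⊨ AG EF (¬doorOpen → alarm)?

States satisfying EF (¬doorOpen → alarm): {n0, n1, n2, n3, n4, n5, n6}.
States satisfying AG EF (¬doorOpen → alarm): {n0, n1, n2, n3, n4, n5, n6}.
Every state reachable from n0 satisfies EF (¬doorOpen → alarm).
n0 ∈ Sat(AG EF (¬doorOpen → alarm)).

Satisfied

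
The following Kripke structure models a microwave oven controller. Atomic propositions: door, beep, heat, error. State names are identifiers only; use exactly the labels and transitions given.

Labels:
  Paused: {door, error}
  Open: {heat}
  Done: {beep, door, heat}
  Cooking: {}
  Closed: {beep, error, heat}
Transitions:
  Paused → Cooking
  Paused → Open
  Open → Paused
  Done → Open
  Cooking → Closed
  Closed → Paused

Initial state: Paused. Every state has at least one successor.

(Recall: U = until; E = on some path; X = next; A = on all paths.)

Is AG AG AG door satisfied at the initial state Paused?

Does not hold

States satisfying AG AG door: ∅.
States satisfying AG AG AG door: ∅.
Closed is reachable from Paused and violates AG AG door, so AG fails at Paused.
Paused ∉ Sat(AG AG AG door).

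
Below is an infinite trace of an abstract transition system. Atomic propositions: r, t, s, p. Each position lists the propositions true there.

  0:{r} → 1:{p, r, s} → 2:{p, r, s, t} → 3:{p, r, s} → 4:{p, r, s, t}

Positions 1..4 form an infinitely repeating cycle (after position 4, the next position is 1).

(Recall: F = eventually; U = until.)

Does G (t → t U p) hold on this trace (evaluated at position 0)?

Satisfied

t → t U p holds at every position 0..4, and those are all positions ever visited, so G (t → t U p) holds.
Positions where t holds: 2, 4.
Check t U p at each: 2→ok, 4→ok.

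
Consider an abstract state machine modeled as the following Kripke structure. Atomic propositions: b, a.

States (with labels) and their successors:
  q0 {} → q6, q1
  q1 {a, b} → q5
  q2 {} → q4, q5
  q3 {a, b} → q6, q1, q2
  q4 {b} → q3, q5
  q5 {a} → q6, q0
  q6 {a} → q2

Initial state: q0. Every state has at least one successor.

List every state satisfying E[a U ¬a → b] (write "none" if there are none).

{q1, q3, q4, q5, q6}

States satisfying a: {q1, q3, q5, q6}.
States satisfying ¬a → b: {q1, q3, q4, q5, q6}.
States satisfying E[a U ¬a → b]: {q1, q3, q4, q5, q6}.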